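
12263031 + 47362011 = 59625042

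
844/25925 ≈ 0.0326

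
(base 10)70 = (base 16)46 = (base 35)20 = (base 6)154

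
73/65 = 1+8/65 ≈ 1.12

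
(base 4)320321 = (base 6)24505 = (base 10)3641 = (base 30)41b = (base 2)111000111001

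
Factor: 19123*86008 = 2^3*13^2*827^1*1471^1 = 1644730984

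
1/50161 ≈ 0.0000199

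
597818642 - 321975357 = 275843285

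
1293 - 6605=-5312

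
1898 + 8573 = 10471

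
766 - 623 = 143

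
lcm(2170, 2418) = 84630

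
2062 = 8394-6332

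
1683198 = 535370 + 1147828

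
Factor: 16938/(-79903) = -1*2^1*3^2*941^1*79903^(-1)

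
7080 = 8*885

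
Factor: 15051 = 3^1*29^1*173^1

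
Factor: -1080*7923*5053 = -1*2^3*3^4*5^1*19^1*31^1*139^1*163^1 = -43237712520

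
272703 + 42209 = 314912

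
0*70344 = 0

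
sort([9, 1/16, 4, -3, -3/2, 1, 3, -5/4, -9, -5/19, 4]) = [-9, -3, -3/2, -5/4, -5/19, 1/16, 1, 3, 4, 4, 9]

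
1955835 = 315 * 6209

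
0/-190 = 0 = 0.00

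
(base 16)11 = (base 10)17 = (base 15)12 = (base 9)18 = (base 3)122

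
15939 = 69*231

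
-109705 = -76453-33252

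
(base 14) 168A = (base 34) 3GU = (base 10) 4042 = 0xFCA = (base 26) 5PC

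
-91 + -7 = -98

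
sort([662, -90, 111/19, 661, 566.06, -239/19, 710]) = [-90, -239/19, 111/19, 566.06, 661, 662, 710]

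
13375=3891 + 9484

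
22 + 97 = 119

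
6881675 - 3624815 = 3256860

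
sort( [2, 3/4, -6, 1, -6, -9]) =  [-9, -6, -6, 3/4, 1, 2]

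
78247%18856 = 2823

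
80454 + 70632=151086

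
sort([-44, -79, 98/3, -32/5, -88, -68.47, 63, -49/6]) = [-88, -79, -68.47, -44, -49/6, -32/5, 98/3, 63]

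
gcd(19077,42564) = 3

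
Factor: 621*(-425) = -1*3^3*5^2*17^1*23^1 = -263925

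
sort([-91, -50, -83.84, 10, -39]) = [-91, -83.84, -50, -39, 10]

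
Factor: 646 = 2^1 * 17^1 * 19^1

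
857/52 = 16 + 25/52 ≈ 16.48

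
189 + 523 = 712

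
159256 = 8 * 19907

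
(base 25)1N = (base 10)48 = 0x30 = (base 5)143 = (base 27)1L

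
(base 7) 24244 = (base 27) 8hd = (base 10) 6304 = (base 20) ff4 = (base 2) 1100010100000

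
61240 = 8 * 7655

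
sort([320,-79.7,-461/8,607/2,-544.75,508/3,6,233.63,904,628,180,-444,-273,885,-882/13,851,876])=[-544.75,-444,-273,-79.7,-882/13,-461/8,6,508/3,180,233.63,607/2,320,628,851,876,885,904]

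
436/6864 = 109/1716 ≈ 0.0635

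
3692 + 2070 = 5762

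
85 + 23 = 108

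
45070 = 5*9014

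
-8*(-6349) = 50792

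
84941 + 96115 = 181056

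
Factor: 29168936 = 2^3*3646117^1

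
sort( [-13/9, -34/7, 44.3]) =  [-34/7, -13/9, 44.3]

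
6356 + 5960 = 12316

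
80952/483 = 167 + 97/161 ≈ 167.60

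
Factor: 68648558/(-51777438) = -1 * 3^(-1) * 11^1 * 19^1 * 239^(-1) * 36107^(-1) * 164231^1 = -34324279/25888719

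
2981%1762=1219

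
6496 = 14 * 464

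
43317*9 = 389853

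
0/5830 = 0 = 0.00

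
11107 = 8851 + 2256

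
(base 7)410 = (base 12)14b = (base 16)cb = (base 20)a3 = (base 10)203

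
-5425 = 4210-9635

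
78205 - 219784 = -141579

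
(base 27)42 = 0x6e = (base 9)132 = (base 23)4i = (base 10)110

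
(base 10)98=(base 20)4i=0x62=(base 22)4a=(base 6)242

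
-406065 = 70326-476391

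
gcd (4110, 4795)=685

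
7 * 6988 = 48916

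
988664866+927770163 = 1916435029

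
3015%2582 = 433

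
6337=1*6337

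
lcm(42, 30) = 210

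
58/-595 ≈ -0.0975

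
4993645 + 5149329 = 10142974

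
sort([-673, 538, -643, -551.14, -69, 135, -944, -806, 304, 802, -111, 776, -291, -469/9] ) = [-944, -806, -673, -643, -551.14, -291, -111, -69, -469/9, 135, 304, 538, 776, 802] 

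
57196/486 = 117 + 167/243 ≈ 117.69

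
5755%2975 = 2780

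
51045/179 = 285 + 30/179 ≈ 285.17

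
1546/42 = 36 + 17/21 ≈ 36.81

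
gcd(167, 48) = 1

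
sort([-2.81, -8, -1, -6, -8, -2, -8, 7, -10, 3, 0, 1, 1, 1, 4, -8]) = [-10, -8, -8, -8, -8, -6, -2.81, -2, -1, 0, 1, 1, 1, 3, 4, 7]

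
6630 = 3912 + 2718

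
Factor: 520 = 2^3*5^1*13^1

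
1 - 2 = -1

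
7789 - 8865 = -1076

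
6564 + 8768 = 15332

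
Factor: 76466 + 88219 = 3^1*5^1*10979^1 = 164685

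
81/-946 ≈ -0.0856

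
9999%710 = 59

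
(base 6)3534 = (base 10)850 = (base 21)1ja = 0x352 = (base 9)1144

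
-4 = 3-7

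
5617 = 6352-735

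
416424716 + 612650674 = 1029075390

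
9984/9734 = 1 + 125/4867 ≈ 1.03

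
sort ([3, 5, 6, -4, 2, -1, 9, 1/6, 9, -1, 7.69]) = [-4, -1, -1, 1/6, 2, 3, 5, 6, 7.69, 9, 9]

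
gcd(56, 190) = 2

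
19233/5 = 3846 + 3/5 = 3846.60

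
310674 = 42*7397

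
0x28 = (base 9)44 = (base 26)1e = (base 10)40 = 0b101000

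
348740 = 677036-328296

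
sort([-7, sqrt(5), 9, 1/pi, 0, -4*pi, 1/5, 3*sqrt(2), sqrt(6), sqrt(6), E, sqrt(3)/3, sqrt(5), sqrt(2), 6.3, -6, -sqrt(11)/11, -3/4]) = [-4*pi, -7, -6, -3/4, -sqrt(11)/11, 0, 1/5, 1/pi, sqrt(3)/3, sqrt(2), sqrt(5), sqrt(5), sqrt(6), sqrt(6), E, 3*sqrt(2), 6.3, 9]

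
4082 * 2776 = 11331632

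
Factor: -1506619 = -1*1506619^1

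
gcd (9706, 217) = 1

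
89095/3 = 29698 + 1/3 ≈ 29698.33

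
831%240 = 111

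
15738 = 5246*3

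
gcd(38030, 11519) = 1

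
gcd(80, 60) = 20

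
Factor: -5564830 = -1*2^1*5^1*556483^1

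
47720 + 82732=130452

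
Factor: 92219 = 92219^1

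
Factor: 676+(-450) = 2^1 * 113^1 = 226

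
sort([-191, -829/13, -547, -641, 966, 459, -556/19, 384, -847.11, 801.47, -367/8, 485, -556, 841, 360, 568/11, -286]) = [-847.11, -641, -556, -547, -286, -191, -829/13, -367/8, -556/19, 568/11, 360, 384, 459, 485, 801.47, 841, 966]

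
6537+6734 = 13271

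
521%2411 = 521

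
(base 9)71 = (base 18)3a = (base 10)64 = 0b1000000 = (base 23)2i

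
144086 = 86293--57793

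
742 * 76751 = 56949242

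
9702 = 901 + 8801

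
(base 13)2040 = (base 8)10536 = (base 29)589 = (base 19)c60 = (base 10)4446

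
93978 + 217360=311338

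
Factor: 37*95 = 5^1*19^1*37^1 = 3515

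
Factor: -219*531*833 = -1*3^3*7^2*17^1*59^1*73^1 = -96868737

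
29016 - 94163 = -65147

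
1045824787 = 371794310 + 674030477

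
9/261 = 1/29 ≈ 0.0345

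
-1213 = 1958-3171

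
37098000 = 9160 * 4050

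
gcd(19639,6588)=1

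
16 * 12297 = 196752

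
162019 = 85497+76522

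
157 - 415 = -258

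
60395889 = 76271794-15875905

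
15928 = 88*181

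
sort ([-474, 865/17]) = [-474, 865/17]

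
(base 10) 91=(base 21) 47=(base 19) 4f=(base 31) 2t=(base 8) 133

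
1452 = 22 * 66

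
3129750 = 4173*750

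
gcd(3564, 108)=108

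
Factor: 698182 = 2^1 * 31^1 * 11261^1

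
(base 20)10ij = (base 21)j00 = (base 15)2739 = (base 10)8379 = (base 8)20273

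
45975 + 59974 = 105949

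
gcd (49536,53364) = 12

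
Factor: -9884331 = -1*3^2*29^1*37871^1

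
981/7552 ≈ 0.130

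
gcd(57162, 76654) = 2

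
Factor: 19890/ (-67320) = -1*2^ (-2)*11^ (-1)*13^1 = -13/44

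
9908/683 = 14+346/683≈14.51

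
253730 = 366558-112828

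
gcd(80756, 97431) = 1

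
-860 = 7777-8637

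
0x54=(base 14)60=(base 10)84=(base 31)2m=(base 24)3c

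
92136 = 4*23034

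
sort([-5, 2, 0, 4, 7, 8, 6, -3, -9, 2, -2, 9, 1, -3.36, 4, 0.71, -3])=[-9, -5, -3.36, -3, -3, -2, 0, 0.71, 1, 2, 2, 4, 4, 6, 7, 8, 9]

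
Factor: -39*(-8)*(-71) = -1*2^3*3^1*13^1*71^1 = -22152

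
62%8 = 6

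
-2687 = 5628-8315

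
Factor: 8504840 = 2^3 * 5^1 * 89^1 * 2389^1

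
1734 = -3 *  (-578) 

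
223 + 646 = 869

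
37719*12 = 452628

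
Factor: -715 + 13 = -1*2^1*3^3*13^1 = -702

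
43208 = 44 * 982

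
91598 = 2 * 45799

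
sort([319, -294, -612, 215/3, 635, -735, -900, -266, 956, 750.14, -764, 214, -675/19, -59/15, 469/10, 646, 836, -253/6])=[-900, -764, -735, -612, -294, -266, -253/6, -675/19, -59/15, 469/10, 215/3, 214, 319, 635, 646, 750.14, 836, 956]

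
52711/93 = 566+73/93 ≈ 566.78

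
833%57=35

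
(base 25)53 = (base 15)88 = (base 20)68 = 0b10000000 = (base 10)128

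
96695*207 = 20015865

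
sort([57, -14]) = [-14, 57]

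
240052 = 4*60013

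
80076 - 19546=60530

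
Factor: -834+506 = -1*2^3*41^1 = -328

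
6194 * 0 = 0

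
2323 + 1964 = 4287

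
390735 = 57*6855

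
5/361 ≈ 0.0139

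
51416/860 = 12854/215 ≈ 59.79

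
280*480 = 134400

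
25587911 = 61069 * 419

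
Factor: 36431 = 17^1*2143^1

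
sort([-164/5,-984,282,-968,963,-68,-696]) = [-984,-968,-696,-68,-164/5,282,963]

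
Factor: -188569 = -1*269^1*701^1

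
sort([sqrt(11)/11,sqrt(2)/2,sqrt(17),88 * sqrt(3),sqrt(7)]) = [sqrt(11)/11,sqrt(2)/2,sqrt(7),sqrt(17),88 * sqrt(3)]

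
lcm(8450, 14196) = 354900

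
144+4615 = 4759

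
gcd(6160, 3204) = 4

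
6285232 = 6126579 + 158653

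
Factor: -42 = -1*2^1*3^1*7^1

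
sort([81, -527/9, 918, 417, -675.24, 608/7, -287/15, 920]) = [-675.24, -527/9, -287/15, 81, 608/7, 417, 918, 920]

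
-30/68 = -15/34 ≈ -0.441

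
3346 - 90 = 3256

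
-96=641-737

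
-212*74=-15688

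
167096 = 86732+80364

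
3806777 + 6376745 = 10183522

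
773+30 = 803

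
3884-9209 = -5325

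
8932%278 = 36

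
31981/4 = 7995 + 1/4 = 7995.25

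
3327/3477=1109/1159 ≈ 0.957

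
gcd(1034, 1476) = 2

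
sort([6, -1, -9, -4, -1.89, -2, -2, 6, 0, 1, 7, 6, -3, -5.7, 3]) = [-9, -5.7, -4, -3, -2, -2, -1.89, -1, 0, 1, 3, 6, 6, 6, 7]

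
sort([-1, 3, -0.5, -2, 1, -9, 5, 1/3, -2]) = [-9, -2, -2, -1, -0.5, 1/3, 1, 3, 5]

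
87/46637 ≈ 0.00187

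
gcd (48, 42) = 6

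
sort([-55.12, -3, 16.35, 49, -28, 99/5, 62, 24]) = [-55.12, -28, -3, 16.35, 99/5, 24, 49, 62]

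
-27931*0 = 0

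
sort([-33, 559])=[-33, 559]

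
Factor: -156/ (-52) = 3^1 = 3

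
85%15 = 10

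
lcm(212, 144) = 7632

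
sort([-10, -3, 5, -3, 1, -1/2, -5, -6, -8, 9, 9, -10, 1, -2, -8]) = [-10, -10, -8, -8, -6, -5, -3, -3, -2, -1/2, 1, 1, 5, 9, 9]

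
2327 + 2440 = 4767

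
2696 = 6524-3828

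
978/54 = 18+1/9 ≈ 18.11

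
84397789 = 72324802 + 12072987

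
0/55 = 0 = 0.00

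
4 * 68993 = 275972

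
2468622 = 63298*39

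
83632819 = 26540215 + 57092604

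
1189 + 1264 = 2453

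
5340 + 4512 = 9852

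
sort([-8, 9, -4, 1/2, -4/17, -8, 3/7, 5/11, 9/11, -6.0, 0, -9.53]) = [-9.53, -8, -8, -6.0, -4, -4/17, 0, 3/7, 5/11, 1/2, 9/11, 9]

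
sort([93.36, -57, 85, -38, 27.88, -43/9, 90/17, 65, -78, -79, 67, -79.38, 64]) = [-79.38, -79, -78, -57, -38, -43/9, 90/17, 27.88, 64, 65, 67, 85, 93.36]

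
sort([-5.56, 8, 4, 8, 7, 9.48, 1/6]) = [-5.56, 1/6, 4, 7, 8, 8, 9.48]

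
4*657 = 2628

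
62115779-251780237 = -189664458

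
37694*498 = 18771612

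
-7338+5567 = -1771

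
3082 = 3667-585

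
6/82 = 3/41 ≈ 0.0732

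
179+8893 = 9072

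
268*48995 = 13130660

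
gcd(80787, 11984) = 7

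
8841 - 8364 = 477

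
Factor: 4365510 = 2^1*3^1*5^1*145517^1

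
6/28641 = 2/9547 ≈ 0.000209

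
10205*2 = 20410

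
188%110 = 78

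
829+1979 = 2808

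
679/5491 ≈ 0.124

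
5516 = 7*788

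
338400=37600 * 9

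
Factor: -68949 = -1*3^2*47^1*163^1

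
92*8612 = 792304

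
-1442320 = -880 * 1639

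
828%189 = 72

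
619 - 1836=-1217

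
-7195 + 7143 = -52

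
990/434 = 495/217 ≈ 2.28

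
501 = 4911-4410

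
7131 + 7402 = 14533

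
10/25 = 2/5 = 0.40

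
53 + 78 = 131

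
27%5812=27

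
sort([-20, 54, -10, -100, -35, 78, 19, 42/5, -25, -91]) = [-100, -91, -35, -25, -20, -10, 42/5, 19, 54, 78]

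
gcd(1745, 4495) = 5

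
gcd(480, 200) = 40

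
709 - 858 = -149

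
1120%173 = 82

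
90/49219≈0.00183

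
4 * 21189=84756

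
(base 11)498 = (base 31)j2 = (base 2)1001001111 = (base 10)591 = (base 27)lo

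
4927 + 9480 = 14407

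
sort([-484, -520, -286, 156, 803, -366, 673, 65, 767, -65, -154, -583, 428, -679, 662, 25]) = [-679, -583, -520, -484, -366, -286, -154, -65, 25, 65, 156, 428, 662, 673, 767, 803]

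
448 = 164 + 284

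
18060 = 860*21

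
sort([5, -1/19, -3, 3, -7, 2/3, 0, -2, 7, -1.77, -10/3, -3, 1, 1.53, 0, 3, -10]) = [-10, -7, -10/3, -3, -3, -2, -1.77, -1/19, 0, 0, 2/3, 1, 1.53, 3, 3, 5, 7]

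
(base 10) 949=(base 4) 32311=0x3b5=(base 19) 2bi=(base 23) 1i6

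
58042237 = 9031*6427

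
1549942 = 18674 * 83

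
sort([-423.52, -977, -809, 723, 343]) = [-977, -809, -423.52, 343, 723]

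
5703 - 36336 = -30633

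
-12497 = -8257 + -4240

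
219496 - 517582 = -298086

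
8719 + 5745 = 14464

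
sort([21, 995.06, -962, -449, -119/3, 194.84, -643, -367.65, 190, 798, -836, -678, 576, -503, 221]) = [-962, -836, -678, -643, -503, -449, -367.65, -119/3, 21, 190, 194.84, 221, 576, 798, 995.06]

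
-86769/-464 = 187 + 1/464≈187.00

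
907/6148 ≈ 0.148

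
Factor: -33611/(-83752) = 2^(-3) * 19^(-1) * 61^1 = 61/152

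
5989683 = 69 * 86807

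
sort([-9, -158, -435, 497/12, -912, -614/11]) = [-912, -435, -158, -614/11, -9, 497/12]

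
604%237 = 130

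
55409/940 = 58 + 889/940 ≈ 58.95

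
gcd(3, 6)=3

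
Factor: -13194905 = -1*5^1*401^1*6581^1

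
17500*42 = 735000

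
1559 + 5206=6765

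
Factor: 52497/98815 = 3^2*5^(-1)*19^1*307^1*19763^(-1)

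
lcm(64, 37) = 2368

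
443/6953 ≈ 0.0637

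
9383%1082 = 727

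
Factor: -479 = -1 * 479^1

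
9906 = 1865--8041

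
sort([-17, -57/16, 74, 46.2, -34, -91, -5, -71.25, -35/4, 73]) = [-91, -71.25, -34, -17, -35/4, -5, -57/16, 46.2, 73, 74]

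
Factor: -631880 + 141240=-1*2^4*5^1*6133^1=-490640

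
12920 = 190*68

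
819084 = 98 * 8358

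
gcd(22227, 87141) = 93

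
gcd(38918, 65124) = 2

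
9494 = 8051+1443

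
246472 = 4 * 61618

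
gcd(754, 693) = 1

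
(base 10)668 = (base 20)1d8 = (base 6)3032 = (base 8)1234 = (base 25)11i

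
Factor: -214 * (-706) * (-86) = -1 * 2^3 * 43^1 * 107^1 * 353^1 = -12993224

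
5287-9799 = -4512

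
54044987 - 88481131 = -34436144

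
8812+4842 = 13654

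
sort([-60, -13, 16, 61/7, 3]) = [-60, -13, 3, 61/7, 16]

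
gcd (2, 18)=2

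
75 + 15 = 90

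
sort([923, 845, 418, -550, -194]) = [-550, -194, 418, 845, 923]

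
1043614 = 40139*26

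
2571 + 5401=7972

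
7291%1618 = 819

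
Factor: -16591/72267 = -1*3^ (-1)*13^ (-1)*17^ (-1)*47^1*109^ (-1)*353^1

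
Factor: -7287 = -1*3^1*7^1*347^1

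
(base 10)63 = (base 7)120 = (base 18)39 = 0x3f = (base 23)2h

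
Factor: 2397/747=3^(-1) * 17^1 * 47^1 * 83^(-1)=799/249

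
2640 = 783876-781236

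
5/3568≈0.00140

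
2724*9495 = 25864380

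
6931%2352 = 2227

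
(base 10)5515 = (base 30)63p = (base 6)41311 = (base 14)201d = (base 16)158b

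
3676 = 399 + 3277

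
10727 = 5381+5346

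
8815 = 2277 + 6538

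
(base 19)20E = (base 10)736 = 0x2E0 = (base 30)OG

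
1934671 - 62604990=-60670319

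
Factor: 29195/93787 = 5^1*5839^1*93787^(-1)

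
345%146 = 53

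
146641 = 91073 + 55568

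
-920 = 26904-27824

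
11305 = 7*1615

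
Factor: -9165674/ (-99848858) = 7^1*41^ (-1)*71^1*9221^1*1217669^ (-1) = 4582837/49924429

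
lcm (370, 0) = 0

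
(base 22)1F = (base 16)25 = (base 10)37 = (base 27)1A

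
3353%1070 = 143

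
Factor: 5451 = 3^1 * 23^1 * 79^1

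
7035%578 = 99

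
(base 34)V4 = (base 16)422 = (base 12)742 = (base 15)4A8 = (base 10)1058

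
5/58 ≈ 0.0862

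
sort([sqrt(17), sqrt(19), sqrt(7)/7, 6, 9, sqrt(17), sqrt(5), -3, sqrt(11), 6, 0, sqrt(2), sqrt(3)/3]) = [-3, 0, sqrt(7)/7, sqrt(3)/3, sqrt(2), sqrt(5), sqrt(11), sqrt(17), sqrt(17), sqrt(19), 6, 6, 9]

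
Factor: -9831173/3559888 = -1 * 2^ (-4) * 11^1 * 222493^ (-1) * 893743^1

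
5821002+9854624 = 15675626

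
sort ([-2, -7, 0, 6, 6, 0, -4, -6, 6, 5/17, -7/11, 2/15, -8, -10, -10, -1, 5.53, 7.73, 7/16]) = [-10, -10, -8, -7, -6, -4, -2, -1, -7/11, 0, 0, 2/15, 5/17, 7/16, 5.53, 6, 6, 6, 7.73]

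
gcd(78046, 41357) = 1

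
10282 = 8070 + 2212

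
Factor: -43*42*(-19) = 2^1*3^1*7^1*19^1*43^1 = 34314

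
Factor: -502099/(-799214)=2^(-1) * 13^1 * 59^(-1) * 521^(-1) * 2971^1=38623/61478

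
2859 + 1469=4328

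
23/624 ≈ 0.0369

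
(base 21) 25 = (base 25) 1m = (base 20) 27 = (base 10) 47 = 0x2f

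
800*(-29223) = -23378400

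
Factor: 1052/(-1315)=-1*2^2*5^(-1)=-4/5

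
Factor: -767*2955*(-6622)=2^1*3^1*5^1*7^1*11^1*13^1*43^1*59^1*197^1=15008663670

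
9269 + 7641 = 16910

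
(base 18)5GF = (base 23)3EE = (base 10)1923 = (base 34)1MJ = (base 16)783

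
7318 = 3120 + 4198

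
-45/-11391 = 15/3797 ≈ 0.00395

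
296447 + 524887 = 821334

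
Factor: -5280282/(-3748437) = 2^1 * 3^(-1) * 11^(-1) * 61^1 * 229^1 * 601^(-1) = 27938/19833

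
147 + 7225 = 7372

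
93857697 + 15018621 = 108876318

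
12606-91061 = -78455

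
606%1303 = 606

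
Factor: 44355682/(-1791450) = -1*3^(-3)*5^(-2)*7^2*439^1*1031^1*1327^(-1) = -22177841/895725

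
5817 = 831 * 7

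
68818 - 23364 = 45454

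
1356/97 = 13 + 95/97≈13.98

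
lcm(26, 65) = 130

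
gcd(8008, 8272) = 88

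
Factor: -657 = -1*3^2*73^1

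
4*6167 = 24668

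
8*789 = 6312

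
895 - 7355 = -6460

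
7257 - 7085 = 172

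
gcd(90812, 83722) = 2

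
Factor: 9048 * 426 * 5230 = 2^5 * 3^2 * 5^1 * 13^1 * 29^1 * 71^1 * 523^1 = 20158763040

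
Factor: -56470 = -1 * 2^1 * 5^1 * 5647^1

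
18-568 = -550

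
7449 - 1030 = 6419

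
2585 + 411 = 2996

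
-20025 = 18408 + -38433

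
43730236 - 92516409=-48786173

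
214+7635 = 7849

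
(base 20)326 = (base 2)10011011110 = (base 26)1lo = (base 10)1246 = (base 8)2336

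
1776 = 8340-6564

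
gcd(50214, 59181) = 3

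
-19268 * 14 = -269752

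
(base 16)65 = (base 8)145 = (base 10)101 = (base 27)3k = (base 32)35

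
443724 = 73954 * 6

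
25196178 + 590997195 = 616193373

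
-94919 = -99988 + 5069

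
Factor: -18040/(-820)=2^1*11^1=22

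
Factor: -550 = -1 * 2^1 * 5^2 * 11^1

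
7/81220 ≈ 0.0000862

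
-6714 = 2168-8882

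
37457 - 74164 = -36707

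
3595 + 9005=12600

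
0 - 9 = -9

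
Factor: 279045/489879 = 3^2 * 5^1 * 79^(-1) = 45/79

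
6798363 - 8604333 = -1805970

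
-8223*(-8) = 65784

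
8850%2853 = 291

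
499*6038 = 3012962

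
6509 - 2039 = 4470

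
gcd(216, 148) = 4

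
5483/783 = 7 + 2/783 ≈ 7.00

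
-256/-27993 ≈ 0.00915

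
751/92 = 8+15/92 ≈ 8.16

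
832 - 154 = 678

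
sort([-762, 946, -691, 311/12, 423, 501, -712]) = [-762, -712, -691, 311/12, 423, 501, 946]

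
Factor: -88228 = -1*2^2*7^1*23^1*137^1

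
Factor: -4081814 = -1*2^1*11^2*101^1*167^1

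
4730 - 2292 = 2438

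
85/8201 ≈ 0.0104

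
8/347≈0.0231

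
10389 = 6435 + 3954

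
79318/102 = 39659/51≈777.63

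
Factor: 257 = 257^1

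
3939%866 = 475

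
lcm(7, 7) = 7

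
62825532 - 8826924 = 53998608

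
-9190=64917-74107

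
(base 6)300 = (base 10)108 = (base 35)33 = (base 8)154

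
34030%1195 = 570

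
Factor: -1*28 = -1*2^2*7^1 = -28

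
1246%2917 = 1246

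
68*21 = 1428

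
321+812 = 1133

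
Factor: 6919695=3^3*5^1*51257^1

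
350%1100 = 350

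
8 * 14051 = 112408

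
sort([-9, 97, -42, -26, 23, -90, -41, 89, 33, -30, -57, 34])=[-90, -57, -42, -41, -30, -26, -9, 23, 33, 34, 89, 97]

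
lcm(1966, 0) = 0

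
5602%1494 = 1120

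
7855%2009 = 1828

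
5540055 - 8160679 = -2620624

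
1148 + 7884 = 9032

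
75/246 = 25/82 ≈ 0.305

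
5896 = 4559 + 1337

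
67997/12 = 5666+5/12 ≈ 5666.42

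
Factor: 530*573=2^1*3^1*5^1*53^1*191^1=303690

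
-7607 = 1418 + -9025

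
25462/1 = 25462 = 25462.00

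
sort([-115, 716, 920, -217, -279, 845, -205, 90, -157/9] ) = [-279, -217, -205, -115, -157/9, 90, 716, 845, 920] 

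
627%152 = 19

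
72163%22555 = 4498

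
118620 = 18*6590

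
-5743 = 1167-6910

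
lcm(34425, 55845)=2513025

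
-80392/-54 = 40196/27 ≈ 1488.74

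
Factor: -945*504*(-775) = 2^3*3^5*5^3*7^2*31^1 = 369117000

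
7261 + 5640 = 12901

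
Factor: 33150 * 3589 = 2^1 * 3^1 * 5^2 * 13^1 * 17^1 * 37^1 * 97^1 = 118975350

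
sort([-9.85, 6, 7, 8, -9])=[-9.85, -9, 6, 7, 8]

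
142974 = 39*3666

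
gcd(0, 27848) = 27848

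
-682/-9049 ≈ 0.0754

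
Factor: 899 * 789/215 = 3^1 * 5^(-1) * 29^1 * 31^1 * 43^(-1) * 263^1 = 709311/215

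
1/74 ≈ 0.0135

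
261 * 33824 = 8828064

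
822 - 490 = 332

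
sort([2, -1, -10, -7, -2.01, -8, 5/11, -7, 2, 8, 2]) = [-10, -8, -7, -7, -2.01, -1, 5/11, 2, 2, 2, 8]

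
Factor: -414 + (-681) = -1*3^1*5^1*73^1 = -1095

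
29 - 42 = -13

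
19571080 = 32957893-13386813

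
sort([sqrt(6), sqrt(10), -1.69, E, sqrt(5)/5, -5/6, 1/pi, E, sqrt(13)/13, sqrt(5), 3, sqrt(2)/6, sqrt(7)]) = [-1.69, -5/6, sqrt(2)/6, sqrt(13)/13, 1/pi, sqrt(5)/5, sqrt(5), sqrt(6), sqrt(7), E, E, 3, sqrt(10)]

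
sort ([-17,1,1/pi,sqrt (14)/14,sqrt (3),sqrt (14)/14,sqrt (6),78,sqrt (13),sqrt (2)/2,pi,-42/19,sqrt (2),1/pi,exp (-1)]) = [-17,-42/19,sqrt (14)/14,sqrt (14)/14,1/pi,1/pi,exp (-1),sqrt (2)/2,1,sqrt (2),sqrt (3),sqrt (6),pi,sqrt (13),78]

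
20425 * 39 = 796575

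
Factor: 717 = 3^1 * 239^1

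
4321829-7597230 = -3275401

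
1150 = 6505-5355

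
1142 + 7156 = 8298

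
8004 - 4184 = 3820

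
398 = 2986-2588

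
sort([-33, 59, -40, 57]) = [-40, -33, 57, 59]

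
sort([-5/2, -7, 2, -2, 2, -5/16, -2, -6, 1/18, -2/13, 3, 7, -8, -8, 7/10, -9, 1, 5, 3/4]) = [-9, -8, -8, -7, -6, -5/2, -2, -2, -5/16, -2/13, 1/18, 7/10, 3/4, 1, 2, 2, 3, 5, 7]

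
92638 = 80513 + 12125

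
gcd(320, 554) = 2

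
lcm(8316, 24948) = 24948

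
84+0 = 84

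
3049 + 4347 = 7396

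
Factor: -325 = -1*5^2*13^1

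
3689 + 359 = 4048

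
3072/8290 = 1536/4145 ≈ 0.371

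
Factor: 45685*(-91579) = -1*5^1*17^1*5387^1*9137^1 = -4183786615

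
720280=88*8185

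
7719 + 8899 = 16618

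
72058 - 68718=3340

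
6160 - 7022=-862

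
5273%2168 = 937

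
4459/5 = 891 + 4/5 = 891.80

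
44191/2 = 22095 + 1/2 = 22095.50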